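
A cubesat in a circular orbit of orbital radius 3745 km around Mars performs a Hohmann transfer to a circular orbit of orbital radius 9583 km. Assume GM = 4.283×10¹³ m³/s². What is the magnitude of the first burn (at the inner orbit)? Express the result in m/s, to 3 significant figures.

r₁ = 3745 km = 3.745×10⁶ m.
r₂ = 9583 km = 9.583×10⁶ m.
Transfer ellipse a_t = (r₁ + r₂)/2 = 6.664×10⁶ m.
At r₁: circular v_c1 = √(μ/r₁) = 3382 m/s; transfer-periapsis v_p = √[μ(2/r₁ − 1/a_t)] = 4055 m/s.
Δv₁ = v_p − v_c1 = 673.6 m/s.

Δv ≈ 674 m/s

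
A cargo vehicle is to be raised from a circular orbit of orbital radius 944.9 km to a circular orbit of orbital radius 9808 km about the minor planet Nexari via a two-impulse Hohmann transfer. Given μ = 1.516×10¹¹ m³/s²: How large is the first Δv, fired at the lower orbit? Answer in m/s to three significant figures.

Δv ≈ 140 m/s

r₁ = 944.9 km = 9.449×10⁵ m.
r₂ = 9808 km = 9.808×10⁶ m.
Transfer ellipse a_t = (r₁ + r₂)/2 = 5.376×10⁶ m.
At r₁: circular v_c1 = √(μ/r₁) = 400.5 m/s; transfer-periapsis v_p = √[μ(2/r₁ − 1/a_t)] = 541.0 m/s.
Δv₁ = v_p − v_c1 = 140.5 m/s.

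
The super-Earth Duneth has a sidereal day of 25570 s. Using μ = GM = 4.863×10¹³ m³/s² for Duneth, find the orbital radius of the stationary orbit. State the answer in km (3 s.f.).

r_sync ≈ 9300 km

A synchronous orbit has period T, so by Kepler's third law a = (μT²/4π²)^(1/3).
μT²/4π² = 4.863×10¹³ × (2.557×10⁴)² / 39.48 = 8.054×10²⁰ m³.
a = 9.304×10⁶ m = 9304.0 km.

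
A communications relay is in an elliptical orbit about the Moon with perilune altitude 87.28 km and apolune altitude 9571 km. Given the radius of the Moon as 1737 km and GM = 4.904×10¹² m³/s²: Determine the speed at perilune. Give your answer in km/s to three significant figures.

r_p = 1737 + 87.28 = 1824.3 km = 1.8243×10⁶ m.
r_a = 1737 + 9571 = 11308 km = 1.1308×10⁷ m.
Semi-major axis a = (r_p + r_a)/2 = 6566.1 km = 6.566×10⁶ m.
Vis-viva: v² = μ(2/r − 1/a) = 4.904×10¹² × (1.096×10⁻⁶ − 1.523×10⁻⁷) = 4.630×10⁶ m²/s².
v = 2152 m/s = 2.152 km/s.

v ≈ 2.15 km/s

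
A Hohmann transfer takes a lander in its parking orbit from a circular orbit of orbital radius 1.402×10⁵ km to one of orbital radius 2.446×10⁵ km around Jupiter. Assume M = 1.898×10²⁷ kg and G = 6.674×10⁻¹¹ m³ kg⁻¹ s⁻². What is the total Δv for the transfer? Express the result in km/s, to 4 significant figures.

Δv_total ≈ 7.164 km/s

μ = GM = 6.674×10⁻¹¹ × 1.898×10²⁷ = 1.267×10¹⁷ m³/s².
r₁ = 1.402×10⁵ km = 1.402×10⁸ m.
r₂ = 2.446×10⁵ km = 2.446×10⁸ m.
Transfer ellipse a_t = (r₁ + r₂)/2 = 1.924×10⁸ m.
At r₁: circular v_c1 = √(μ/r₁) = 30060 m/s; transfer-perijove v_p = √[μ(2/r₁ − 1/a_t)] = 33890 m/s.
Δv₁ = v_p − v_c1 = 3833 m/s.
At r₂: circular v_c2 = √(μ/r₂) = 22760 m/s; transfer-apojove v_a = √[μ(2/r₂ − 1/a_t)] = 19430 m/s.
Δv₂ = v_c2 − v_a = 3331 m/s.
Total Δv = Δv₁ + Δv₂ = 7164 m/s = 7.164 km/s.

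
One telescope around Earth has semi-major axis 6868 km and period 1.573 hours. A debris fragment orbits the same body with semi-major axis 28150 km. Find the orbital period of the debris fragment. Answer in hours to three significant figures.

T₂ ≈ 13.1 hours

Kepler's third law: T² ∝ a³, so T₂ = T₁ (a₂/a₁)^(3/2).
a₂/a₁ = 4.099, (a₂/a₁)^(3/2) = 8.298.
T₂ = 1.573 × 8.298 = 13.05 hours.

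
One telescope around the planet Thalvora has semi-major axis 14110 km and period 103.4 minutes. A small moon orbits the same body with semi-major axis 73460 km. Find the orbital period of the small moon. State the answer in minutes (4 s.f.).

Kepler's third law: T² ∝ a³, so T₂ = T₁ (a₂/a₁)^(3/2).
a₂/a₁ = 5.206, (a₂/a₁)^(3/2) = 11.88.
T₂ = 103.4 × 11.88 = 1228 minutes.

T₂ ≈ 1228 minutes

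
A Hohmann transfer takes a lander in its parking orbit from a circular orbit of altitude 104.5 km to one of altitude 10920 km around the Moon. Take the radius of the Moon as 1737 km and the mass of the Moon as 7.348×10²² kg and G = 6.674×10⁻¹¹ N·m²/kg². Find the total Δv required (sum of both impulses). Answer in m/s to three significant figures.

μ = GM = 6.674×10⁻¹¹ × 7.348×10²² = 4.904×10¹² m³/s².
r₁ = 1737 + 104.5 = 1841.5 km = 1.8415×10⁶ m.
r₂ = 1737 + 10920 = 12657 km = 1.2657×10⁷ m.
Transfer ellipse a_t = (r₁ + r₂)/2 = 7.249×10⁶ m.
At r₁: circular v_c1 = √(μ/r₁) = 1632 m/s; transfer-perilune v_p = √[μ(2/r₁ − 1/a_t)] = 2156 m/s.
Δv₁ = v_p − v_c1 = 524.4 m/s.
At r₂: circular v_c2 = √(μ/r₂) = 622.5 m/s; transfer-apolune v_a = √[μ(2/r₂ − 1/a_t)] = 313.7 m/s.
Δv₂ = v_c2 − v_a = 308.7 m/s.
Total Δv = Δv₁ + Δv₂ = 833.1 m/s.

Δv_total ≈ 833 m/s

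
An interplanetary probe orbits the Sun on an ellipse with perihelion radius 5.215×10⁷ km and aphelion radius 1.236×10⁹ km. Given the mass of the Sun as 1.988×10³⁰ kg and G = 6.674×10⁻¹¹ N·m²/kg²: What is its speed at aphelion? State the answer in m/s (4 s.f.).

v ≈ 2948 m/s

μ = GM = 6.674×10⁻¹¹ × 1.988×10³⁰ = 1.327×10²⁰ m³/s².
Semi-major axis a = (r_p + r_a)/2 = 6.4408×10⁸ km = 6.441×10¹¹ m.
Vis-viva: v² = μ(2/r − 1/a) = 1.327×10²⁰ × (1.618×10⁻¹² − 1.553×10⁻¹²) = 8.692×10⁶ m²/s².
v = 2948 m/s.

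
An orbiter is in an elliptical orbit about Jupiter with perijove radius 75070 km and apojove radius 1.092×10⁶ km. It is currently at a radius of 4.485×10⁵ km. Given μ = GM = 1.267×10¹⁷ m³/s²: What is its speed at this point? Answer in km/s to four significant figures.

Semi-major axis a = (r_p + r_a)/2 = 5.8354×10⁵ km = 5.835×10⁸ m.
Vis-viva: v² = μ(2/r − 1/a) = 1.267×10¹⁷ × (4.459×10⁻⁹ − 1.714×10⁻⁹) = 3.479×10⁸ m²/s².
v = 18650 m/s = 18.65 km/s.

v ≈ 18.65 km/s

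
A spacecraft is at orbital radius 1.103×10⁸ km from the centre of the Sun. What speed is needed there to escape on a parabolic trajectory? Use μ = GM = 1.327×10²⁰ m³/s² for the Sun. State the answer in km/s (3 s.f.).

v_esc ≈ 49.1 km/s

r = 1.103×10⁸ km = 1.103×10¹¹ m.
Escape speed v_esc = √(2μ/r) = √(2 × 1.327×10²⁰ / 1.103×10¹¹) = √(2.406×10⁹) = 49050 m/s.
= 49.05 km/s.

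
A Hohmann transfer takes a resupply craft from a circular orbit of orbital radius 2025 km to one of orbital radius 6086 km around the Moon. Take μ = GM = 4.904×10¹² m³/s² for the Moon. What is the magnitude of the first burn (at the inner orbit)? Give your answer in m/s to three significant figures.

r₁ = 2025 km = 2.025×10⁶ m.
r₂ = 6086 km = 6.086×10⁶ m.
Transfer ellipse a_t = (r₁ + r₂)/2 = 4.056×10⁶ m.
At r₁: circular v_c1 = √(μ/r₁) = 1556 m/s; transfer-perilune v_p = √[μ(2/r₁ − 1/a_t)] = 1906 m/s.
Δv₁ = v_p − v_c1 = 350.2 m/s.

Δv ≈ 350 m/s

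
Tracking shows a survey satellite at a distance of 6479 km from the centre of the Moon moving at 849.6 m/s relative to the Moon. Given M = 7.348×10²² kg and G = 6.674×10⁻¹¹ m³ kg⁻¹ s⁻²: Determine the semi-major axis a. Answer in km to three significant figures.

a ≈ 6190 km

μ = GM = 6.674×10⁻¹¹ × 7.348×10²² = 4.904×10¹² m³/s².
r = 6.479×10⁶ m.
Vis-viva rearranged: 1/a = 2/r − v²/μ = 3.087×10⁻⁷ − 1.472×10⁻⁷ = 1.615×10⁻⁷ m⁻¹.
a = 6.192×10⁶ m = 6191.9 km.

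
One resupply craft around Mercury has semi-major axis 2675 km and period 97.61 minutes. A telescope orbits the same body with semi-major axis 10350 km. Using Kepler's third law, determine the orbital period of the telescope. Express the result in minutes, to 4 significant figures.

Kepler's third law: T² ∝ a³, so T₂ = T₁ (a₂/a₁)^(3/2).
a₂/a₁ = 3.869, (a₂/a₁)^(3/2) = 7.611.
T₂ = 97.61 × 7.611 = 742.9 minutes.

T₂ ≈ 742.9 minutes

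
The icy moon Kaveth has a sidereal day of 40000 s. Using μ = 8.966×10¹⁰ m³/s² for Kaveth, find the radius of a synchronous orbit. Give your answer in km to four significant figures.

A synchronous orbit has period T, so by Kepler's third law a = (μT²/4π²)^(1/3).
μT²/4π² = 8.966×10¹⁰ × (4.000×10⁴)² / 39.48 = 3.634×10¹⁸ m³.
a = 1.537×10⁶ m = 1537.4 km.

r_sync ≈ 1537 km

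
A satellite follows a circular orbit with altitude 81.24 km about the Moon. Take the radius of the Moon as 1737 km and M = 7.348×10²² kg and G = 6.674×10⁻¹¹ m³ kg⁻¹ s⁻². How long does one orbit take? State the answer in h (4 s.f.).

T ≈ 1.932 h

μ = GM = 6.674×10⁻¹¹ × 7.348×10²² = 4.904×10¹² m³/s².
r = 1737 + 81.24 = 1818.2 km = 1.8182×10⁶ m.
Kepler's third law: T = 2π√(r³/μ) = 2π√((1.818×10⁶)³ / 4.904×10¹²).
r³/μ = 1.226×10⁶ s², so T = 2π × 1.107×10³ = 6.956×10³ s.
Converting: 6.956×10³ s ÷ 3600 = 1.932 h.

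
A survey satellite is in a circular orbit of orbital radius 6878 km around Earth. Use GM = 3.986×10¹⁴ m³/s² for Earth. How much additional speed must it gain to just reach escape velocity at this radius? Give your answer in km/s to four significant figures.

Δv ≈ 3.153 km/s

r = 6878 km = 6.878×10⁶ m.
Circular speed v_c = √(μ/r) = 7613 m/s.
Escape speed v_esc = √(2μ/r) = √2 × v_c = 10770 m/s.
Δv = v_esc − v_c = 3153 m/s = 3.153 km/s.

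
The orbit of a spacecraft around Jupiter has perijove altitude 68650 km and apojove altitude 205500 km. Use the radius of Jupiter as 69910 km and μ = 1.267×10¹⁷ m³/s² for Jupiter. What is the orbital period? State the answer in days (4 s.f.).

T ≈ 0.6084 days

r_p = 69910 + 68650 = 138560 km = 1.3856×10⁸ m.
r_a = 69910 + 205500 = 275410 km = 2.7541×10⁸ m.
Semi-major axis a = (r_p + r_a)/2 = (1.3856×10⁵ + 2.7541×10⁵)/2 = 2.0698×10⁵ km = 2.070×10⁸ m.
By Kepler's third law T = 2π√(a³/μ) = 2π × 8.366×10³ = 5.257×10⁴ s.
= 0.6084 days.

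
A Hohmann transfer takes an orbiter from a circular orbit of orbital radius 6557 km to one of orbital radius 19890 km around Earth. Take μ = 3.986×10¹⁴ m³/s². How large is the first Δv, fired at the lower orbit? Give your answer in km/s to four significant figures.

r₁ = 6557 km = 6.557×10⁶ m.
r₂ = 19890 km = 1.989×10⁷ m.
Transfer ellipse a_t = (r₁ + r₂)/2 = 1.322×10⁷ m.
At r₁: circular v_c1 = √(μ/r₁) = 7797 m/s; transfer-perigee v_p = √[μ(2/r₁ − 1/a_t)] = 9562 m/s.
Δv₁ = v_p − v_c1 = 1765 m/s.
= 1.765 km/s.

Δv ≈ 1.765 km/s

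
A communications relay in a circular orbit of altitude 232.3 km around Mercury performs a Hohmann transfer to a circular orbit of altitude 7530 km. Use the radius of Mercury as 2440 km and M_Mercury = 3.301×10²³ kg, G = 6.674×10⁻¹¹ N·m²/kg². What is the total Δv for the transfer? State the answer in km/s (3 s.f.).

μ = GM = 6.674×10⁻¹¹ × 3.301×10²³ = 2.203×10¹³ m³/s².
r₁ = 2440 + 232.3 = 2672.3 km = 2.6723×10⁶ m.
r₂ = 2440 + 7530 = 9970.0 km = 9.9700×10⁶ m.
Transfer ellipse a_t = (r₁ + r₂)/2 = 6.321×10⁶ m.
At r₁: circular v_c1 = √(μ/r₁) = 2871 m/s; transfer-periherm v_p = √[μ(2/r₁ − 1/a_t)] = 3606 m/s.
Δv₁ = v_p − v_c1 = 734.7 m/s.
At r₂: circular v_c2 = √(μ/r₂) = 1487 m/s; transfer-apoherm v_a = √[μ(2/r₂ − 1/a_t)] = 966.5 m/s.
Δv₂ = v_c2 − v_a = 520.0 m/s.
Total Δv = Δv₁ + Δv₂ = 1255 m/s = 1.255 km/s.

Δv_total ≈ 1.25 km/s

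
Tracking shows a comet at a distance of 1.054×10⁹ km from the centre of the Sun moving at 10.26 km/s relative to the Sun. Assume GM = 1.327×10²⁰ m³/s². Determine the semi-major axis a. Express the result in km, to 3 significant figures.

r = 1.054×10¹² m.
Vis-viva rearranged: 1/a = 2/r − v²/μ = 1.898×10⁻¹² − 7.933×10⁻¹³ = 1.104×10⁻¹² m⁻¹.
a = 9.056×10¹¹ m = 9.0559×10⁸ km.

a ≈ 9.06×10⁸ km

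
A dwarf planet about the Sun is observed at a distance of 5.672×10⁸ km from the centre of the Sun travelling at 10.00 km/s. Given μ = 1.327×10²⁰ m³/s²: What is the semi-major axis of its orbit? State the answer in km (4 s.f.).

a ≈ 3.607×10⁸ km

r = 5.672×10¹¹ m.
Vis-viva rearranged: 1/a = 2/r − v²/μ = 3.526×10⁻¹² − 7.536×10⁻¹³ = 2.773×10⁻¹² m⁻¹.
a = 3.607×10¹¹ m = 3.6068×10⁸ km.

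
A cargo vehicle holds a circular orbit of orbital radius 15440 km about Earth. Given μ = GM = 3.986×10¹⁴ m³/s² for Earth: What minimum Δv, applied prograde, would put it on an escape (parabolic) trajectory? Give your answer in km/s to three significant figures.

Δv ≈ 2.10 km/s

r = 15440 km = 1.544×10⁷ m.
Circular speed v_c = √(μ/r) = 5081 m/s.
Escape speed v_esc = √(2μ/r) = √2 × v_c = 7186 m/s.
Δv = v_esc − v_c = 2105 m/s = 2.105 km/s.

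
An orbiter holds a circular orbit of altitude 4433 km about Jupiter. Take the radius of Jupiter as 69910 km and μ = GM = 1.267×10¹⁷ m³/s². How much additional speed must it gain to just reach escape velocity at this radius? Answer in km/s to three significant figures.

Δv ≈ 17.1 km/s

r = 69910 + 4433 = 74343 km = 7.4343×10⁷ m.
Circular speed v_c = √(μ/r) = 41280 m/s.
Escape speed v_esc = √(2μ/r) = √2 × v_c = 58380 m/s.
Δv = v_esc − v_c = 17100 m/s = 17.10 km/s.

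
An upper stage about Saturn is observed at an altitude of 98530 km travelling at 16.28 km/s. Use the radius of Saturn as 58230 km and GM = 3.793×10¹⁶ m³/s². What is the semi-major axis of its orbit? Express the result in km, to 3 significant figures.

r = 58230 + 98530 = 1.5676×10⁵ km = 1.568×10⁸ m.
Vis-viva rearranged: 1/a = 2/r − v²/μ = 1.276×10⁻⁸ − 6.988×10⁻⁹ = 5.771×10⁻⁹ m⁻¹.
a = 1.733×10⁸ m = 1.7329×10⁵ km.

a ≈ 1.73×10⁵ km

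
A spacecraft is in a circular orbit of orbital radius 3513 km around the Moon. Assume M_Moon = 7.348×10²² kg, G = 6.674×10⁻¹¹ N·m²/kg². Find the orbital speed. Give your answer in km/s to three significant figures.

v ≈ 1.18 km/s

μ = GM = 6.674×10⁻¹¹ × 7.348×10²² = 4.904×10¹² m³/s².
r = 3513 km = 3.513×10⁶ m.
For a circular orbit v = √(μ/r) = √(4.904×10¹² / 3.513×10⁶) = √(1.396×10⁶) = 1182 m/s.
That is 1.182 km/s.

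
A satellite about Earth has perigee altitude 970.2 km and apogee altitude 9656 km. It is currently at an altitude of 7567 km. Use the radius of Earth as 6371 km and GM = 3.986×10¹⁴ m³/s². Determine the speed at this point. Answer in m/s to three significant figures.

r_p = 6371 + 970.2 = 7341.2 km = 7.3412×10⁶ m.
r_a = 6371 + 9656 = 16027 km = 1.6027×10⁷ m.
r = 6371 + 7567 = 13938 km = 1.394×10⁷ m.
Semi-major axis a = (r_p + r_a)/2 = 11684 km = 1.168×10⁷ m.
Vis-viva: v² = μ(2/r − 1/a) = 3.986×10¹⁴ × (1.435×10⁻⁷ − 8.559×10⁻⁸) = 2.308×10⁷ m²/s².
v = 4804 m/s.

v ≈ 4800 m/s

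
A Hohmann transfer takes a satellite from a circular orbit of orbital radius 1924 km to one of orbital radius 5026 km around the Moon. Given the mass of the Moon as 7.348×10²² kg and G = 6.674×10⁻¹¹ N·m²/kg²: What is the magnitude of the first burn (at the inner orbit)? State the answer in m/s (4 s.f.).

Δv ≈ 323.5 m/s

μ = GM = 6.674×10⁻¹¹ × 7.348×10²² = 4.904×10¹² m³/s².
r₁ = 1924 km = 1.924×10⁶ m.
r₂ = 5026 km = 5.026×10⁶ m.
Transfer ellipse a_t = (r₁ + r₂)/2 = 3.475×10⁶ m.
At r₁: circular v_c1 = √(μ/r₁) = 1597 m/s; transfer-perilune v_p = √[μ(2/r₁ − 1/a_t)] = 1920 m/s.
Δv₁ = v_p − v_c1 = 323.5 m/s.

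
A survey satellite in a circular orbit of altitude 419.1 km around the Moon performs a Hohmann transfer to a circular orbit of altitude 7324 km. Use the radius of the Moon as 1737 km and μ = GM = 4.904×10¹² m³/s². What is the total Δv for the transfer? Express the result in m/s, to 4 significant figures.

r₁ = 1737 + 419.1 = 2156.1 km = 2.1561×10⁶ m.
r₂ = 1737 + 7324 = 9061.0 km = 9.0610×10⁶ m.
Transfer ellipse a_t = (r₁ + r₂)/2 = 5.609×10⁶ m.
At r₁: circular v_c1 = √(μ/r₁) = 1508 m/s; transfer-perilune v_p = √[μ(2/r₁ − 1/a_t)] = 1917 m/s.
Δv₁ = v_p − v_c1 = 408.8 m/s.
At r₂: circular v_c2 = √(μ/r₂) = 735.7 m/s; transfer-apolune v_a = √[μ(2/r₂ − 1/a_t)] = 456.1 m/s.
Δv₂ = v_c2 − v_a = 279.5 m/s.
Total Δv = Δv₁ + Δv₂ = 688.3 m/s.

Δv_total ≈ 688.3 m/s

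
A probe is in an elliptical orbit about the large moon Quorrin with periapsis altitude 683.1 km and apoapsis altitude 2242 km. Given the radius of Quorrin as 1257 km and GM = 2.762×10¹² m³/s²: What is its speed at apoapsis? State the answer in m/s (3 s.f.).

r_p = 1257 + 683.1 = 1940.1 km = 1.9401×10⁶ m.
r_a = 1257 + 2242 = 3499.0 km = 3.4990×10⁶ m.
Semi-major axis a = (r_p + r_a)/2 = 2719.6 km = 2.720×10⁶ m.
Vis-viva: v² = μ(2/r − 1/a) = 2.762×10¹² × (5.716×10⁻⁷ − 3.677×10⁻⁷) = 5.631×10⁵ m²/s².
v = 750.4 m/s.

v ≈ 750 m/s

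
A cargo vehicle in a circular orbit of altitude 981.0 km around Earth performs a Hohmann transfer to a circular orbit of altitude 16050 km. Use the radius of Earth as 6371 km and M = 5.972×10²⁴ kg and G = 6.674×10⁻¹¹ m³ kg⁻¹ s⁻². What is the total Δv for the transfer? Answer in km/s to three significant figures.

Δv_total ≈ 2.93 km/s

μ = GM = 6.674×10⁻¹¹ × 5.972×10²⁴ = 3.986×10¹⁴ m³/s².
r₁ = 6371 + 981.0 = 7352.0 km = 7.3520×10⁶ m.
r₂ = 6371 + 16050 = 22421 km = 2.2421×10⁷ m.
Transfer ellipse a_t = (r₁ + r₂)/2 = 1.489×10⁷ m.
At r₁: circular v_c1 = √(μ/r₁) = 7363 m/s; transfer-perigee v_p = √[μ(2/r₁ − 1/a_t)] = 9036 m/s.
Δv₁ = v_p − v_c1 = 1673 m/s.
At r₂: circular v_c2 = √(μ/r₂) = 4216 m/s; transfer-apogee v_a = √[μ(2/r₂ − 1/a_t)] = 2963 m/s.
Δv₂ = v_c2 − v_a = 1253 m/s.
Total Δv = Δv₁ + Δv₂ = 2926 m/s = 2.926 km/s.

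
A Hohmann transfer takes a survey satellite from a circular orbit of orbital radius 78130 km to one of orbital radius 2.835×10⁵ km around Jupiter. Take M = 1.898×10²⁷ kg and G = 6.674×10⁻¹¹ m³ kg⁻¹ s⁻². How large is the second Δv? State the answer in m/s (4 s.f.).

Δv ≈ 7243 m/s

μ = GM = 6.674×10⁻¹¹ × 1.898×10²⁷ = 1.267×10¹⁷ m³/s².
r₁ = 78130 km = 7.813×10⁷ m.
r₂ = 2.835×10⁵ km = 2.835×10⁸ m.
Transfer ellipse a_t = (r₁ + r₂)/2 = 1.808×10⁸ m.
At r₁: circular v_c1 = √(μ/r₁) = 40270 m/s; transfer-perijove v_p = √[μ(2/r₁ − 1/a_t)] = 50420 m/s.
At r₂: circular v_c2 = √(μ/r₂) = 21140 m/s; transfer-apojove v_a = √[μ(2/r₂ − 1/a_t)] = 13890 m/s.
Δv₂ = v_c2 − v_a = 7243 m/s.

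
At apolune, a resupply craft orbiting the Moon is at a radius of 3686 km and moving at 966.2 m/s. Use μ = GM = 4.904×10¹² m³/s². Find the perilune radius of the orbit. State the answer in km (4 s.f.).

r_a = 3.686×10⁶ m.
Specific energy ε = v²/2 − μ/r = -8.637×10⁵ J/kg, so a = −μ/(2ε) = 2.839×10⁶ m.
The apsides satisfy r_p + r_a = 2a, so the perilune radius is 2a − r_a = 1.992×10⁶ m = 1992.1 km.

perilune radius ≈ 1992 km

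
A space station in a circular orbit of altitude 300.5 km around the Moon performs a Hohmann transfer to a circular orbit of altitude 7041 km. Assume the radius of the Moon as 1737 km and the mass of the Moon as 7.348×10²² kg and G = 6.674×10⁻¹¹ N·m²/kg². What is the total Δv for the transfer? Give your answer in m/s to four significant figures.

μ = GM = 6.674×10⁻¹¹ × 7.348×10²² = 4.904×10¹² m³/s².
r₁ = 1737 + 300.5 = 2037.5 km = 2.0375×10⁶ m.
r₂ = 1737 + 7041 = 8778.0 km = 8.7780×10⁶ m.
Transfer ellipse a_t = (r₁ + r₂)/2 = 5.408×10⁶ m.
At r₁: circular v_c1 = √(μ/r₁) = 1551 m/s; transfer-perilune v_p = √[μ(2/r₁ − 1/a_t)] = 1977 m/s.
Δv₁ = v_p − v_c1 = 425.2 m/s.
At r₂: circular v_c2 = √(μ/r₂) = 747.4 m/s; transfer-apolune v_a = √[μ(2/r₂ − 1/a_t)] = 458.8 m/s.
Δv₂ = v_c2 − v_a = 288.6 m/s.
Total Δv = Δv₁ + Δv₂ = 713.8 m/s.

Δv_total ≈ 713.8 m/s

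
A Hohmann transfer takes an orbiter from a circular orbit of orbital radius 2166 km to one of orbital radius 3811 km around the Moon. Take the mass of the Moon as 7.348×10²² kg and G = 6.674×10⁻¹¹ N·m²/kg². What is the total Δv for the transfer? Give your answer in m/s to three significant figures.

μ = GM = 6.674×10⁻¹¹ × 7.348×10²² = 4.904×10¹² m³/s².
r₁ = 2166 km = 2.166×10⁶ m.
r₂ = 3811 km = 3.811×10⁶ m.
Transfer ellipse a_t = (r₁ + r₂)/2 = 2.988×10⁶ m.
At r₁: circular v_c1 = √(μ/r₁) = 1505 m/s; transfer-perilune v_p = √[μ(2/r₁ − 1/a_t)] = 1699 m/s.
Δv₁ = v_p − v_c1 = 194.5 m/s.
At r₂: circular v_c2 = √(μ/r₂) = 1134 m/s; transfer-apolune v_a = √[μ(2/r₂ − 1/a_t)] = 965.7 m/s.
Δv₂ = v_c2 − v_a = 168.6 m/s.
Total Δv = Δv₁ + Δv₂ = 363.1 m/s.

Δv_total ≈ 363 m/s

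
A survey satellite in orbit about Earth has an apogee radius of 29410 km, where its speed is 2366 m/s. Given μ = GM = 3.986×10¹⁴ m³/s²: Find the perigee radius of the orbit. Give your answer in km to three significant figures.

perigee radius ≈ 7650 km

r_a = 2.941×10⁷ m.
Specific energy ε = v²/2 − μ/r = -1.075×10⁷ J/kg, so a = −μ/(2ε) = 1.853×10⁷ m.
The apsides satisfy r_p + r_a = 2a, so the perigee radius is 2a − r_a = 7.654×10⁶ m = 7654.5 km.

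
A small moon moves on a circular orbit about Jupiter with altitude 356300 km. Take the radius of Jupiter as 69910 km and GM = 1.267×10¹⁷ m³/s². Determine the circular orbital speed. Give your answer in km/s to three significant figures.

v ≈ 17.2 km/s

r = 69910 + 356300 = 426210 km = 4.2621×10⁸ m.
For a circular orbit v = √(μ/r) = √(1.267×10¹⁷ / 4.262×10⁸) = √(2.973×10⁸) = 17240 m/s.
That is 17.24 km/s.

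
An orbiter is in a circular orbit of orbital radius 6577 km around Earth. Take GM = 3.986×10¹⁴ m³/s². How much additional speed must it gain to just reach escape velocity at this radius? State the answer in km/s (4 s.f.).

Δv ≈ 3.225 km/s

r = 6577 km = 6.577×10⁶ m.
Circular speed v_c = √(μ/r) = 7785 m/s.
Escape speed v_esc = √(2μ/r) = √2 × v_c = 11010 m/s.
Δv = v_esc − v_c = 3225 m/s = 3.225 km/s.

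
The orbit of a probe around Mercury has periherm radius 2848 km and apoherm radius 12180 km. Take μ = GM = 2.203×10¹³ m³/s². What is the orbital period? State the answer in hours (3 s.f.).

Semi-major axis a = (r_p + r_a)/2 = (2848.0 + 12180)/2 = 7514.0 km = 7.514×10⁶ m.
By Kepler's third law T = 2π√(a³/μ) = 2π × 4.388×10³ = 2.757×10⁴ s.
= 7.659 hours.

T ≈ 7.66 hours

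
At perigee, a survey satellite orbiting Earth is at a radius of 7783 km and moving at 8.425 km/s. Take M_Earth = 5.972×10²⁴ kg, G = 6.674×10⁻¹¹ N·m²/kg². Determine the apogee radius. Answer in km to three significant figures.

μ = GM = 6.674×10⁻¹¹ × 5.972×10²⁴ = 3.986×10¹⁴ m³/s².
r_p = 7.783×10⁶ m.
Specific energy ε = v²/2 − μ/r = -1.572×10⁷ J/kg, so a = −μ/(2ε) = 1.268×10⁷ m.
The apsides satisfy r_p + r_a = 2a, so the apogee radius is 2a − r_p = 1.757×10⁷ m = 17571 km.

apogee radius ≈ 17600 km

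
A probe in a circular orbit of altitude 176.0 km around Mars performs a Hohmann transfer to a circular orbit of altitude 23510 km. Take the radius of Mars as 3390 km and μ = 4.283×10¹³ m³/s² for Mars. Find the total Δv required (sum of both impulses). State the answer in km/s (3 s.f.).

r₁ = 3390 + 176.0 = 3566.0 km = 3.5660×10⁶ m.
r₂ = 3390 + 23510 = 26900 km = 2.6900×10⁷ m.
Transfer ellipse a_t = (r₁ + r₂)/2 = 1.523×10⁷ m.
At r₁: circular v_c1 = √(μ/r₁) = 3466 m/s; transfer-periapsis v_p = √[μ(2/r₁ − 1/a_t)] = 4605 m/s.
Δv₁ = v_p − v_c1 = 1140 m/s.
At r₂: circular v_c2 = √(μ/r₂) = 1262 m/s; transfer-apoapsis v_a = √[μ(2/r₂ − 1/a_t)] = 610.5 m/s.
Δv₂ = v_c2 − v_a = 651.3 m/s.
Total Δv = Δv₁ + Δv₂ = 1791 m/s = 1.791 km/s.

Δv_total ≈ 1.79 km/s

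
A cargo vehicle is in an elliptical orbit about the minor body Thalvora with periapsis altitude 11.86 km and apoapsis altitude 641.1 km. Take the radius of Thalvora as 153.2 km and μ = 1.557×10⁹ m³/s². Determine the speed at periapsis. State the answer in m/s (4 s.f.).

r_p = 153.2 + 11.86 = 165.06 km = 1.6506×10⁵ m.
r_a = 153.2 + 641.1 = 794.30 km = 7.9430×10⁵ m.
Semi-major axis a = (r_p + r_a)/2 = 479.68 km = 4.797×10⁵ m.
Vis-viva: v² = μ(2/r − 1/a) = 1.557×10⁹ × (1.212×10⁻⁵ − 2.085×10⁻⁶) = 1.562×10⁴ m²/s².
v = 125.0 m/s.

v ≈ 125.0 m/s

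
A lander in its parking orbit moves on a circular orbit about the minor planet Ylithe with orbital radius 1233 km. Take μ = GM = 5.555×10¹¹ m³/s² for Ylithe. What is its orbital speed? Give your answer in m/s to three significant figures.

r = 1233 km = 1.233×10⁶ m.
For a circular orbit v = √(μ/r) = √(5.555×10¹¹ / 1.233×10⁶) = √(4.505×10⁵) = 671.2 m/s.

v ≈ 671 m/s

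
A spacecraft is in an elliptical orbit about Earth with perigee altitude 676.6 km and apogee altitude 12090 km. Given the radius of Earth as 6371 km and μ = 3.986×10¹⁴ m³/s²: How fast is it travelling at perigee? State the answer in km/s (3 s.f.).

v ≈ 9.05 km/s

r_p = 6371 + 676.6 = 7047.6 km = 7.0476×10⁶ m.
r_a = 6371 + 12090 = 18461 km = 1.8461×10⁷ m.
Semi-major axis a = (r_p + r_a)/2 = 12754 km = 1.275×10⁷ m.
Vis-viva: v² = μ(2/r − 1/a) = 3.986×10¹⁴ × (2.838×10⁻⁷ − 7.840×10⁻⁸) = 8.186×10⁷ m²/s².
v = 9048 m/s = 9.048 km/s.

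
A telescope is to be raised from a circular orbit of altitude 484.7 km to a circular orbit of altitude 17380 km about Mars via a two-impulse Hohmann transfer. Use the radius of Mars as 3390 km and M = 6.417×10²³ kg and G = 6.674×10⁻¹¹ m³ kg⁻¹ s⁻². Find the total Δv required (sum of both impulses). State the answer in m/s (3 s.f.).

Δv_total ≈ 1620 m/s

μ = GM = 6.674×10⁻¹¹ × 6.417×10²³ = 4.283×10¹³ m³/s².
r₁ = 3390 + 484.7 = 3874.7 km = 3.8747×10⁶ m.
r₂ = 3390 + 17380 = 20770 km = 2.0770×10⁷ m.
Transfer ellipse a_t = (r₁ + r₂)/2 = 1.232×10⁷ m.
At r₁: circular v_c1 = √(μ/r₁) = 3325 m/s; transfer-periapsis v_p = √[μ(2/r₁ − 1/a_t)] = 4316 m/s.
Δv₁ = v_p − v_c1 = 991.7 m/s.
At r₂: circular v_c2 = √(μ/r₂) = 1436 m/s; transfer-apoapsis v_a = √[μ(2/r₂ − 1/a_t)] = 805.2 m/s.
Δv₂ = v_c2 − v_a = 630.7 m/s.
Total Δv = Δv₁ + Δv₂ = 1622 m/s.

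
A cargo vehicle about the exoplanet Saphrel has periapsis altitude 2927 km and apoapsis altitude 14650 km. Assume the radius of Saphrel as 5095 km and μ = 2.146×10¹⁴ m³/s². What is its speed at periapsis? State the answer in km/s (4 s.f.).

r_p = 5095 + 2927 = 8022.0 km = 8.0220×10⁶ m.
r_a = 5095 + 14650 = 19745 km = 1.9745×10⁷ m.
Semi-major axis a = (r_p + r_a)/2 = 13884 km = 1.388×10⁷ m.
Vis-viva: v² = μ(2/r − 1/a) = 2.146×10¹⁴ × (2.493×10⁻⁷ − 7.203×10⁻⁸) = 3.805×10⁷ m²/s².
v = 6168 m/s = 6.168 km/s.

v ≈ 6.168 km/s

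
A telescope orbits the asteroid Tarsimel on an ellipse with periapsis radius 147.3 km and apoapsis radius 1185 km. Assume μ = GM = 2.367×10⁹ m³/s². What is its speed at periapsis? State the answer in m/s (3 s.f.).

Semi-major axis a = (r_p + r_a)/2 = 666.15 km = 6.662×10⁵ m.
Vis-viva: v² = μ(2/r − 1/a) = 2.367×10⁹ × (1.358×10⁻⁵ − 1.501×10⁻⁶) = 2.859×10⁴ m²/s².
v = 169.1 m/s.

v ≈ 169 m/s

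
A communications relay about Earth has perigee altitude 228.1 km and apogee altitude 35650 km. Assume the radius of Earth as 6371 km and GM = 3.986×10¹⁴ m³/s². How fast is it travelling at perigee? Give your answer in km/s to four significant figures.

v ≈ 10.22 km/s

r_p = 6371 + 228.1 = 6599.1 km = 6.5991×10⁶ m.
r_a = 6371 + 35650 = 42021 km = 4.2021×10⁷ m.
Semi-major axis a = (r_p + r_a)/2 = 24310 km = 2.431×10⁷ m.
Vis-viva: v² = μ(2/r − 1/a) = 3.986×10¹⁴ × (3.031×10⁻⁷ − 4.114×10⁻⁸) = 1.044×10⁸ m²/s².
v = 10220 m/s = 10.22 km/s.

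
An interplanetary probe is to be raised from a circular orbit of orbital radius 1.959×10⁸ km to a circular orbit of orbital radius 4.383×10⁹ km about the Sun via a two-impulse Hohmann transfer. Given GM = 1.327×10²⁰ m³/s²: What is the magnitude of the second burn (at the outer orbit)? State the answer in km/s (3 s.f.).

r₁ = 1.959×10⁸ km = 1.959×10¹¹ m.
r₂ = 4.383×10⁹ km = 4.383×10¹² m.
Transfer ellipse a_t = (r₁ + r₂)/2 = 2.289×10¹² m.
At r₁: circular v_c1 = √(μ/r₁) = 26030 m/s; transfer-perihelion v_p = √[μ(2/r₁ − 1/a_t)] = 36010 m/s.
At r₂: circular v_c2 = √(μ/r₂) = 5502 m/s; transfer-aphelion v_a = √[μ(2/r₂ − 1/a_t)] = 1610 m/s.
Δv₂ = v_c2 − v_a = 3893 m/s.
= 3.893 km/s.

Δv ≈ 3.89 km/s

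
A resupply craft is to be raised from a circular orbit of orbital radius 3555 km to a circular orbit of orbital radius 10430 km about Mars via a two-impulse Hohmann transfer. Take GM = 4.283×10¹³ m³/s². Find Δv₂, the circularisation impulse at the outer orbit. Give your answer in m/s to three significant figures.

r₁ = 3555 km = 3.555×10⁶ m.
r₂ = 10430 km = 1.043×10⁷ m.
Transfer ellipse a_t = (r₁ + r₂)/2 = 6.992×10⁶ m.
At r₁: circular v_c1 = √(μ/r₁) = 3471 m/s; transfer-periapsis v_p = √[μ(2/r₁ − 1/a_t)] = 4239 m/s.
At r₂: circular v_c2 = √(μ/r₂) = 2026 m/s; transfer-apoapsis v_a = √[μ(2/r₂ − 1/a_t)] = 1445 m/s.
Δv₂ = v_c2 − v_a = 581.5 m/s.

Δv ≈ 582 m/s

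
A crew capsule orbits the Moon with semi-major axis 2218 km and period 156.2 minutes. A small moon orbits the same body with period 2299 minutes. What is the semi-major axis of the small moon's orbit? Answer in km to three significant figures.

a₂ ≈ 13300 km

Kepler's third law: a³ ∝ T², so a₂ = a₁ (T₂/T₁)^(2/3).
T₂/T₁ = 14.72, (T₂/T₁)^(2/3) = 6.006.
a₂ = 2218 × 6.006 = 13320 km.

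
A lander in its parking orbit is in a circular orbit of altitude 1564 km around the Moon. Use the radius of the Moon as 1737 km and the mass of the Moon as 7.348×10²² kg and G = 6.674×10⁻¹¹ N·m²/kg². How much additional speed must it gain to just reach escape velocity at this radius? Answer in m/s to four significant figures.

Δv ≈ 504.9 m/s

μ = GM = 6.674×10⁻¹¹ × 7.348×10²² = 4.904×10¹² m³/s².
r = 1737 + 1564 = 3301.0 km = 3.3010×10⁶ m.
Circular speed v_c = √(μ/r) = 1219 m/s.
Escape speed v_esc = √(2μ/r) = √2 × v_c = 1724 m/s.
Δv = v_esc − v_c = 504.9 m/s.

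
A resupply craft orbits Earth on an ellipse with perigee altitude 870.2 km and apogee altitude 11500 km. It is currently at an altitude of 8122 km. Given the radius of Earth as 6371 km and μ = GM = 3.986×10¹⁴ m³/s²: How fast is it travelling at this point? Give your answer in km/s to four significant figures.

v ≈ 4.823 km/s

r_p = 6371 + 870.2 = 7241.2 km = 7.2412×10⁶ m.
r_a = 6371 + 11500 = 17871 km = 1.7871×10⁷ m.
r = 6371 + 8122 = 14493 km = 1.449×10⁷ m.
Semi-major axis a = (r_p + r_a)/2 = 12556 km = 1.256×10⁷ m.
Vis-viva: v² = μ(2/r − 1/a) = 3.986×10¹⁴ × (1.380×10⁻⁷ − 7.964×10⁻⁸) = 2.326×10⁷ m²/s².
v = 4823 m/s = 4.823 km/s.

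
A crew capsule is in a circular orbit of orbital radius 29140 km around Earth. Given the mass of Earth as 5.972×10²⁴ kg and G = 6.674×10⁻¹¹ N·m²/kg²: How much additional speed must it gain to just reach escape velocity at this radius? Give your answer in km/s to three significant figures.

μ = GM = 6.674×10⁻¹¹ × 5.972×10²⁴ = 3.986×10¹⁴ m³/s².
r = 29140 km = 2.914×10⁷ m.
Circular speed v_c = √(μ/r) = 3698 m/s.
Escape speed v_esc = √(2μ/r) = √2 × v_c = 5230 m/s.
Δv = v_esc − v_c = 1532 m/s = 1.532 km/s.

Δv ≈ 1.53 km/s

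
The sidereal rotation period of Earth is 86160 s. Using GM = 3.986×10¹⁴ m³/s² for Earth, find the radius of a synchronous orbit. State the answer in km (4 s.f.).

A synchronous orbit has period T, so by Kepler's third law a = (μT²/4π²)^(1/3).
μT²/4π² = 3.986×10¹⁴ × (8.616×10⁴)² / 39.48 = 7.495×10²² m³.
a = 4.216×10⁷ m = 42163 km.

r_sync ≈ 42160 km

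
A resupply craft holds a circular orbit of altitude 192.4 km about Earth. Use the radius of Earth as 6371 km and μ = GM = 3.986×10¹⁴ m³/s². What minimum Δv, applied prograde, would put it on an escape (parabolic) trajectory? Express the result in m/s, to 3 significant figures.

r = 6371 + 192.4 = 6563.4 km = 6.5634×10⁶ m.
Circular speed v_c = √(μ/r) = 7793 m/s.
Escape speed v_esc = √(2μ/r) = √2 × v_c = 11020 m/s.
Δv = v_esc − v_c = 3228 m/s.

Δv ≈ 3230 m/s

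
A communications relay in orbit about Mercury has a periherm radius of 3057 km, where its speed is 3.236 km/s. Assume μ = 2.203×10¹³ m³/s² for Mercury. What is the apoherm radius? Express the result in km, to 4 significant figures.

apoherm radius ≈ 8123 km

r_p = 3.057×10⁶ m.
Specific energy ε = v²/2 − μ/r = -1.971×10⁶ J/kg, so a = −μ/(2ε) = 5.590×10⁶ m.
The apsides satisfy r_p + r_a = 2a, so the apoherm radius is 2a − r_p = 8.123×10⁶ m = 8122.5 km.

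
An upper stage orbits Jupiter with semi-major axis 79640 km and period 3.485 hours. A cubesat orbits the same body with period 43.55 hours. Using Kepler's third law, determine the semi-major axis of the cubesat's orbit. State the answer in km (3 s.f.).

Kepler's third law: a³ ∝ T², so a₂ = a₁ (T₂/T₁)^(2/3).
T₂/T₁ = 12.50, (T₂/T₁)^(2/3) = 5.385.
a₂ = 79640 × 5.385 = 4.289×10⁵ km.

a₂ ≈ 4.29×10⁵ km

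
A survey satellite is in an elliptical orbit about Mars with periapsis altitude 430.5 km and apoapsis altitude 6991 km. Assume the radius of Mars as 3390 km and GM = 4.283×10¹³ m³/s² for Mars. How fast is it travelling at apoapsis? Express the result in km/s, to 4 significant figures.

r_p = 3390 + 430.5 = 3820.5 km = 3.8205×10⁶ m.
r_a = 3390 + 6991 = 10381 km = 1.0381×10⁷ m.
Semi-major axis a = (r_p + r_a)/2 = 7100.8 km = 7.101×10⁶ m.
Vis-viva: v² = μ(2/r − 1/a) = 4.283×10¹³ × (1.927×10⁻⁷ − 1.408×10⁻⁷) = 2.220×10⁶ m²/s².
v = 1490 m/s = 1.490 km/s.

v ≈ 1.490 km/s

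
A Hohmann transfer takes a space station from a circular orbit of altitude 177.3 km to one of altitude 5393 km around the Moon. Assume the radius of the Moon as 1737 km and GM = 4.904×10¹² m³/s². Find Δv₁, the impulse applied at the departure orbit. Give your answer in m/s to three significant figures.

Δv ≈ 409 m/s

r₁ = 1737 + 177.3 = 1914.3 km = 1.9143×10⁶ m.
r₂ = 1737 + 5393 = 7130.0 km = 7.1300×10⁶ m.
Transfer ellipse a_t = (r₁ + r₂)/2 = 4.522×10⁶ m.
At r₁: circular v_c1 = √(μ/r₁) = 1601 m/s; transfer-perilune v_p = √[μ(2/r₁ − 1/a_t)] = 2010 m/s.
Δv₁ = v_p − v_c1 = 409.2 m/s.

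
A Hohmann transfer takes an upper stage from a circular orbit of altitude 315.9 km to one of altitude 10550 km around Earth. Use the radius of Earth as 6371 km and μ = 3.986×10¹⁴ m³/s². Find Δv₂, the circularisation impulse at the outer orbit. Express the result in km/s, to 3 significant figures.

r₁ = 6371 + 315.9 = 6686.9 km = 6.6869×10⁶ m.
r₂ = 6371 + 10550 = 16921 km = 1.6921×10⁷ m.
Transfer ellipse a_t = (r₁ + r₂)/2 = 1.180×10⁷ m.
At r₁: circular v_c1 = √(μ/r₁) = 7721 m/s; transfer-perigee v_p = √[μ(2/r₁ − 1/a_t)] = 9244 m/s.
At r₂: circular v_c2 = √(μ/r₂) = 4854 m/s; transfer-apogee v_a = √[μ(2/r₂ − 1/a_t)] = 3653 m/s.
Δv₂ = v_c2 − v_a = 1200 m/s.
= 1.200 km/s.

Δv ≈ 1.20 km/s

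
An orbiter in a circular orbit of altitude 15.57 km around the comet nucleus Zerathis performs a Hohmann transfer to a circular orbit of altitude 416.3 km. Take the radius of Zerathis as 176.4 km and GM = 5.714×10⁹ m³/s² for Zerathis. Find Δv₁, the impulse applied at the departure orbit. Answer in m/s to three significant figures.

r₁ = 176.4 + 15.57 = 191.97 km = 1.9197×10⁵ m.
r₂ = 176.4 + 416.3 = 592.70 km = 5.9270×10⁵ m.
Transfer ellipse a_t = (r₁ + r₂)/2 = 3.923×10⁵ m.
At r₁: circular v_c1 = √(μ/r₁) = 172.5 m/s; transfer-periapsis v_p = √[μ(2/r₁ − 1/a_t)] = 212.1 m/s.
Δv₁ = v_p − v_c1 = 39.53 m/s.

Δv ≈ 39.5 m/s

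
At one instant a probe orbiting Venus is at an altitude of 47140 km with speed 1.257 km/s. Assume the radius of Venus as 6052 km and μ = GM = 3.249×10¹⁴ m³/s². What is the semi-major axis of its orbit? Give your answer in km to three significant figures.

a ≈ 30500 km

r = 6052 + 47140 = 53192 km = 5.319×10⁷ m.
Vis-viva rearranged: 1/a = 2/r − v²/μ = 3.760×10⁻⁸ − 4.863×10⁻⁹ = 3.274×10⁻⁸ m⁻¹.
a = 3.055×10⁷ m = 30547 km.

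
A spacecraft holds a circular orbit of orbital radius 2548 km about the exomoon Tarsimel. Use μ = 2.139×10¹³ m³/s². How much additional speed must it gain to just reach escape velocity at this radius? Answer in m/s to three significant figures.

Δv ≈ 1200 m/s

r = 2548 km = 2.548×10⁶ m.
Circular speed v_c = √(μ/r) = 2897 m/s.
Escape speed v_esc = √(2μ/r) = √2 × v_c = 4098 m/s.
Δv = v_esc − v_c = 1200 m/s.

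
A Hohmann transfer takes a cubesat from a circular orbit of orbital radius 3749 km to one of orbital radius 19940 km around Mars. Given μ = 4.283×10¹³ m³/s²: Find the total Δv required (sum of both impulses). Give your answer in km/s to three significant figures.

r₁ = 3749 km = 3.749×10⁶ m.
r₂ = 19940 km = 1.994×10⁷ m.
Transfer ellipse a_t = (r₁ + r₂)/2 = 1.184×10⁷ m.
At r₁: circular v_c1 = √(μ/r₁) = 3380 m/s; transfer-periapsis v_p = √[μ(2/r₁ − 1/a_t)] = 4386 m/s.
Δv₁ = v_p − v_c1 = 1006 m/s.
At r₂: circular v_c2 = √(μ/r₂) = 1466 m/s; transfer-apoapsis v_a = √[μ(2/r₂ − 1/a_t)] = 824.5 m/s.
Δv₂ = v_c2 − v_a = 641.0 m/s.
Total Δv = Δv₁ + Δv₂ = 1647 m/s = 1.647 km/s.

Δv_total ≈ 1.65 km/s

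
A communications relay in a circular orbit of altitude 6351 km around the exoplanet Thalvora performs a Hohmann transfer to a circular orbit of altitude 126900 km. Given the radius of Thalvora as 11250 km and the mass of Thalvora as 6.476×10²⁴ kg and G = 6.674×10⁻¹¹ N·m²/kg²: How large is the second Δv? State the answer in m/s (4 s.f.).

Δv ≈ 927.9 m/s

μ = GM = 6.674×10⁻¹¹ × 6.476×10²⁴ = 4.322×10¹⁴ m³/s².
r₁ = 11250 + 6351 = 17601 km = 1.7601×10⁷ m.
r₂ = 11250 + 126900 = 138150 km = 1.3815×10⁸ m.
Transfer ellipse a_t = (r₁ + r₂)/2 = 7.788×10⁷ m.
At r₁: circular v_c1 = √(μ/r₁) = 4955 m/s; transfer-periapsis v_p = √[μ(2/r₁ − 1/a_t)] = 6600 m/s.
At r₂: circular v_c2 = √(μ/r₂) = 1769 m/s; transfer-apoapsis v_a = √[μ(2/r₂ − 1/a_t)] = 840.9 m/s.
Δv₂ = v_c2 − v_a = 927.9 m/s.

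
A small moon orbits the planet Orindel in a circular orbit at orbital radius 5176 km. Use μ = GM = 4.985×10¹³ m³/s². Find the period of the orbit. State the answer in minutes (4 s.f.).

T ≈ 174.7 minutes

r = 5176 km = 5.176×10⁶ m.
Kepler's third law: T = 2π√(r³/μ) = 2π√((5.176×10⁶)³ / 4.985×10¹³).
r³/μ = 2.782×10⁶ s², so T = 2π × 1.668×10³ = 1.048×10⁴ s.
Converting: 1.048×10⁴ s ÷ 60.00 = 174.7 minutes.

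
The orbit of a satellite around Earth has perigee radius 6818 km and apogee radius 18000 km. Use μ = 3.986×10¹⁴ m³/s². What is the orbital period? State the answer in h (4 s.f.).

Semi-major axis a = (r_p + r_a)/2 = (6818.0 + 18000)/2 = 12409 km = 1.241×10⁷ m.
By Kepler's third law T = 2π√(a³/μ) = 2π × 2.189×10³ = 1.376×10⁴ s.
= 3.821 h.

T ≈ 3.821 h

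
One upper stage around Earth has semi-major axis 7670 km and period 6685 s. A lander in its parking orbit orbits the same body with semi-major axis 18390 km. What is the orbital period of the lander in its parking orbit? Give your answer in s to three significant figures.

Kepler's third law: T² ∝ a³, so T₂ = T₁ (a₂/a₁)^(3/2).
a₂/a₁ = 2.398, (a₂/a₁)^(3/2) = 3.713.
T₂ = 6685 × 3.713 = 24820 s.

T₂ ≈ 24800 s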